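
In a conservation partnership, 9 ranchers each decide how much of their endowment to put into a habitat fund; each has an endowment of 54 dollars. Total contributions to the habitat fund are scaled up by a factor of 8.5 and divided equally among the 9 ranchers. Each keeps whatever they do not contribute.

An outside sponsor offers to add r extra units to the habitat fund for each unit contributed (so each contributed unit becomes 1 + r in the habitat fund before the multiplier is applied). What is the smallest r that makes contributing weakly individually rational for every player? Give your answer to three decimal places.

With matching at rate r, one contributed unit becomes (1 + r) in the habitat fund and returns 8.5 × (1 + r) / 9 to the contributor.
Setting this equal to 1: 1 + r = 9/8.5 = 1.0588.
So the minimum matching rate is r = 1.0588 − 1 = 0.059.

0.059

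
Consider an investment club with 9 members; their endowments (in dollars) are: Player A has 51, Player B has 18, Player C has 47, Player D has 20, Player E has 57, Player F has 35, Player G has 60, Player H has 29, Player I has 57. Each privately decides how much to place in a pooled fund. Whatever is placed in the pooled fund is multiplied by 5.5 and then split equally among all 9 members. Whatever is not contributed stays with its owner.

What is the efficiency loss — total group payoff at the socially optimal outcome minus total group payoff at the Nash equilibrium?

1683.00 dollars

The private return per contributed unit is 5.5/9 = 0.6111 < 1 for every player regardless of endowment, so the Nash equilibrium is zero contribution and the group total is Σ E_j = 51 + 18 + 47 + 20 + 57 + 35 + 60 + 29 + 57 = 374.
Each contributed unit returns 5.500 to the group, so the social optimum is full contribution by everyone: group total = 5.500 × 374 = 2057.00.
Efficiency loss = (5.500 − 1) × 374 = 1683.00.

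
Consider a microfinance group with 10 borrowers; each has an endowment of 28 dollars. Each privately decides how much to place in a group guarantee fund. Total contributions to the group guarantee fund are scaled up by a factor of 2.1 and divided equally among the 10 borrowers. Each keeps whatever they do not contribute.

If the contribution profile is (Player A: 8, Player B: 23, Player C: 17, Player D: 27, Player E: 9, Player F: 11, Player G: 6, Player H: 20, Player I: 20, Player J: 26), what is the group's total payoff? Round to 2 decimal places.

463.70 dollars

Total contributed: 8 + 23 + 17 + 27 + 9 + 11 + 6 + 20 + 20 + 26 = 167; total kept: 10 × 28 − 167 = 113.
The group guarantee fund pays out 2.1 × 167 = 350.70 in aggregate.
Group total = 113 + 350.70 = 463.70.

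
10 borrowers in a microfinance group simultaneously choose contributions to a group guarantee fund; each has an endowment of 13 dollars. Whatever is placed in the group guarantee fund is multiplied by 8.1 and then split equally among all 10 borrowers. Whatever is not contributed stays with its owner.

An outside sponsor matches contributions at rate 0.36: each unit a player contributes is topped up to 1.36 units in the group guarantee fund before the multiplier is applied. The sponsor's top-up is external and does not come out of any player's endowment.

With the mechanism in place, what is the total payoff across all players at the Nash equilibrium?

Under the mechanism each unit contributed yields 8.1 × 1.36 / 10 = 1.1016 back to its contributor per unit of net cost, which exceeds 1, making full contribution the dominant choice for everyone.
So the Nash equilibrium is full contribution by all 10; the group earns 8.1 × 1.36 × 130 = 1432.08.

1432.08 dollars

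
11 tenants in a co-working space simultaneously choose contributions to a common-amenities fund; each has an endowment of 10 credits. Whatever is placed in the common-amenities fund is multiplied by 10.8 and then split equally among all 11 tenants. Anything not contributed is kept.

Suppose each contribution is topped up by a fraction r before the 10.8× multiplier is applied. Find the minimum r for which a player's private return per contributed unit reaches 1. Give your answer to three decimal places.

0.019

With matching at rate r, one contributed unit becomes (1 + r) in the common-amenities fund and returns 10.8 × (1 + r) / 11 to the contributor.
Setting this equal to 1: 1 + r = 11/10.8 = 1.0185.
So the minimum matching rate is r = 1.0185 − 1 = 0.019.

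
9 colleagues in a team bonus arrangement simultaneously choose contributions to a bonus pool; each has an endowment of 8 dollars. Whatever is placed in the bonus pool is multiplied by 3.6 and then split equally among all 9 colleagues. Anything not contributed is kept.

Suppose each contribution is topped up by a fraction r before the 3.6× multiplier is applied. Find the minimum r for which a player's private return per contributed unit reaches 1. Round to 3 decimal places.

1.500

With matching at rate r, one contributed unit becomes (1 + r) in the bonus pool and returns 3.6 × (1 + r) / 9 to the contributor.
Setting this equal to 1: 1 + r = 9/3.6 = 2.5000.
So the minimum matching rate is r = 2.5000 − 1 = 1.500.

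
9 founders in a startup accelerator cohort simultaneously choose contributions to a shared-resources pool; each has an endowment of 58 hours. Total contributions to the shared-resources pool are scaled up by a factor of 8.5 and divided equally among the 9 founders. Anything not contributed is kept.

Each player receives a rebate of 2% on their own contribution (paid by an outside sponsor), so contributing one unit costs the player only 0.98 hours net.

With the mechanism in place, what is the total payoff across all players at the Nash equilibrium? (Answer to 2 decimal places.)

522.00 hours

Even with the mechanism, each unit contributed returns only (8.5/9) / 0.98 = 0.9637 per unit of net cost, so contributing nothing is still dominant.
At the Nash equilibrium no one contributes; group total payoff = 9 × 58 = 522.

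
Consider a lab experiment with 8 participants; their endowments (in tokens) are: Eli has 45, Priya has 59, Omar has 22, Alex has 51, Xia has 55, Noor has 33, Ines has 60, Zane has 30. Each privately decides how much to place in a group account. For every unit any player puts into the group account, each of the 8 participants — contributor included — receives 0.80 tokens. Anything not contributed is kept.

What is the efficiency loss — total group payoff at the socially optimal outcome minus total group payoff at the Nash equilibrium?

The private return per contributed unit is 0.80 < 1 for everyone, so the Nash equilibrium is zero contribution and the group total is Σ E_j = 45 + 59 + 22 + 51 + 55 + 33 + 60 + 30 = 355.
Each contributed unit returns 6.400 to the group, so the social optimum is full contribution by everyone: group total = 6.400 × 355 = 2272.00.
Efficiency loss = (6.400 − 1) × 355 = 1917.00.

1917.00 tokens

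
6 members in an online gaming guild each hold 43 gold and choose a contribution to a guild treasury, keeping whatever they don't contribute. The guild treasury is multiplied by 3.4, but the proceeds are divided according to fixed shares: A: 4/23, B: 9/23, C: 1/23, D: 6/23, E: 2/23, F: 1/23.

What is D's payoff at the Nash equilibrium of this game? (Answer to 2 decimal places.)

81.14 gold

A player with share s gets back 3.4·s per unit contributed, so full contribution is dominant for anyone with s > 1/3.4 = 0.2941 and zero contribution is dominant for anyone below.
The only share above 0.2941 is B's 9/23, contributing 43; the remaining 5 contribute 0. Total contributed: 43.
D keeps 43 and receives 3.4 × 43 × 6/23 = 38.14 from the guild treasury, for a payoff of 81.14.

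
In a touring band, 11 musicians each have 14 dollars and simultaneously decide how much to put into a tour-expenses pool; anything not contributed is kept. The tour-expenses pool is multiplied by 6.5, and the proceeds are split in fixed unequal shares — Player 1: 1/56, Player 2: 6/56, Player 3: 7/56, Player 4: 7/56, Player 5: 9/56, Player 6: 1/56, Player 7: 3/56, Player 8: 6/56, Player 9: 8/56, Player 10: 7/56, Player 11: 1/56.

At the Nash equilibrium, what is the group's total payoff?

For player j, contributing a unit is worthwhile iff 6.5 × (j's share) ≥ 1, i.e. iff j's share is at least 0.1538.
Only Player 5 (9/56) clears that bar, contributing 14; the remaining 10 contribute 0. Total contributed: 14.
The tour-expenses pool pays out 6.5 × 14 = 91.00 in total (split across the unequal shares, but the aggregate is all that matters for the group sum).
The 10 free-riders keep 14 each, adding 140. Group total = 140 + 91.00 = 231.00.

231.00 dollars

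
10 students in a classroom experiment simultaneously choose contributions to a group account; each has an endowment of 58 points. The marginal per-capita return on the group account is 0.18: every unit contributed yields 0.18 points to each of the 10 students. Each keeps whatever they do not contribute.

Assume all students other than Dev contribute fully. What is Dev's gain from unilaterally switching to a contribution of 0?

47.56 points

Switching from a contribution of 58 to 0 lets Dev keep an extra 58 points, but lowers the group account by 58, which costs Dev their own share of that drop: 0.18 × 58 = 10.44.
Net gain = 58 − 10.44 = 47.56. The private return per contributed unit (0.18) is below 1, so free-riding is indeed the best response regardless of what the others do.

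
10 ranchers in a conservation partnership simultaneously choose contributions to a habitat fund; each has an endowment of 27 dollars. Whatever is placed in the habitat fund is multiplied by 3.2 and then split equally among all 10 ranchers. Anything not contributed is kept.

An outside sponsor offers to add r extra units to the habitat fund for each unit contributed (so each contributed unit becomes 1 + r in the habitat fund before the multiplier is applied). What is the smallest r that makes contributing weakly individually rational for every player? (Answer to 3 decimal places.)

With matching at rate r, one contributed unit becomes (1 + r) in the habitat fund and returns 3.2 × (1 + r) / 10 to the contributor.
Setting this equal to 1: 1 + r = 10/3.2 = 3.1250.
So the minimum matching rate is r = 3.1250 − 1 = 2.125.

2.125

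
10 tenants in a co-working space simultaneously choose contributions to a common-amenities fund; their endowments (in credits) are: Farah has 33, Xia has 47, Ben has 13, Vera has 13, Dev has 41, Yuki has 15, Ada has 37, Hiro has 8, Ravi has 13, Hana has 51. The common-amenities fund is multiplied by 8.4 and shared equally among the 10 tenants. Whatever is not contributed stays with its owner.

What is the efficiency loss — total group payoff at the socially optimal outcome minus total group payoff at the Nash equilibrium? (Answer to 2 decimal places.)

The private return per contributed unit is 8.4/10 = 0.8400 < 1 for every player regardless of endowment, so the Nash equilibrium is zero contribution and the group total is Σ E_j = 33 + 47 + 13 + 13 + 41 + 15 + 37 + 8 + 13 + 51 = 271.
Each contributed unit returns 8.400 to the group, so the social optimum is full contribution by everyone: group total = 8.400 × 271 = 2276.40.
Efficiency loss = (8.400 − 1) × 271 = 2005.40.

2005.40 credits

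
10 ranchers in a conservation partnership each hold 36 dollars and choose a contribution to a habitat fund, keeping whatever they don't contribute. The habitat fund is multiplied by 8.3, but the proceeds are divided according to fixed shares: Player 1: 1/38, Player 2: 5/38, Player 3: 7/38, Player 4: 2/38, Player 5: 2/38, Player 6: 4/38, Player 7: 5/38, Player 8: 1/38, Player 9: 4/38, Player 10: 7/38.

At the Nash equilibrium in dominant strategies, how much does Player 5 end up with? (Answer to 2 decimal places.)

98.91 dollars

For player j, contributing a unit is worthwhile iff 8.3 × (j's share) ≥ 1, i.e. iff j's share is at least 0.1205.
Player 2, Player 3, Player 7 and Player 10 are above the threshold, contributing 36 each; the remaining 6 contribute 0. Total contributed: 144.
Player 5 keeps 36 and receives 8.3 × 144 × 2/38 = 62.91 from the habitat fund, for a payoff of 98.91.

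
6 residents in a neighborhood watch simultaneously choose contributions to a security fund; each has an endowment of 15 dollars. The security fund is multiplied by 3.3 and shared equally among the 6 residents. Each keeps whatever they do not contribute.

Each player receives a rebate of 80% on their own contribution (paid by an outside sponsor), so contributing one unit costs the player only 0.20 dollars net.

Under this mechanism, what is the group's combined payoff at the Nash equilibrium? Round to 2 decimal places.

With the mechanism, a contributed unit returns (3.3/6) / 0.20 = 2.7500 per unit of net cost to the contributor — now above 1 — so contributing fully is weakly dominant for every player.
At the Nash equilibrium everyone contributes 15. Group total payoff = 6 × (15 × 0.80 + 3.3 × 15) = 369.00.

369.00 dollars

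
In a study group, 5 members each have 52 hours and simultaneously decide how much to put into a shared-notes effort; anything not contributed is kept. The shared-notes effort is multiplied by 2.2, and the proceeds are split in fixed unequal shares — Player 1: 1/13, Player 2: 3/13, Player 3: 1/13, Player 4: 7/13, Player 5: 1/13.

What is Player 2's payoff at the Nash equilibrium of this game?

78.40 hours

For player j, contributing a unit is worthwhile iff 2.2 × (j's share) ≥ 1, i.e. iff j's share is at least 0.4545.
Player 4 alone (share 7/13) is above the threshold, contributing 52; the remaining 4 contribute 0. Total contributed: 52.
Player 2 keeps 52 and receives 2.2 × 52 × 3/13 = 26.40 from the shared-notes effort, for a payoff of 78.40.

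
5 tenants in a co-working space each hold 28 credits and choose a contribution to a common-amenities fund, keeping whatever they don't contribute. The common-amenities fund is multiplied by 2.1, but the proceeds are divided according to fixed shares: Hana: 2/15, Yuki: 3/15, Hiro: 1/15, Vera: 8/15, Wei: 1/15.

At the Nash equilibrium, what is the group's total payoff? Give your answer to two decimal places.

For player j, contributing a unit is worthwhile iff 2.1 × (j's share) ≥ 1, i.e. iff j's share is at least 0.4762.
Only Vera (8/15) clears that bar, contributing 28; the remaining 4 contribute 0. Total contributed: 28.
The common-amenities fund pays out 2.1 × 28 = 58.80 in total (split across the unequal shares, but the aggregate is all that matters for the group sum).
The 4 free-riders keep 28 each, adding 112. Group total = 112 + 58.80 = 170.80.

170.80 credits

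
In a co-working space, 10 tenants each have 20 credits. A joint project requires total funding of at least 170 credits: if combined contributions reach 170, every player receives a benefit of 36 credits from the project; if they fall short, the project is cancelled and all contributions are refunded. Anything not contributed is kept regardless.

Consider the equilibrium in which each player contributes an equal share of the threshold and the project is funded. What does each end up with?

39 credits

Equal share of the threshold: 170/10 = 17.
At this profile no one gains by cutting their contribution: any cut drops the total below 170, the project is cancelled, contributions are refunded, and the deviator ends with 20, which is less than 20 − 17 + 36 = 39. Contributing more than 17 just wastes the excess. So contributing exactly 17 is a best response.
Each player's payoff: 20 − 17 + 36 = 39.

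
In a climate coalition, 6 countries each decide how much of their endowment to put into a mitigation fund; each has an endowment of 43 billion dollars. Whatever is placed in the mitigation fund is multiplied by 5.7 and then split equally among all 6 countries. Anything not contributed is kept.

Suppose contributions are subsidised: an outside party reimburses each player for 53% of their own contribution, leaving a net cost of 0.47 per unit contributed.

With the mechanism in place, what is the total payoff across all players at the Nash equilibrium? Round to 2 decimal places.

1607.34 billion dollars

With the mechanism, a contributed unit returns (5.7/6) / 0.47 = 2.0213 per unit of net cost to the contributor — now above 1 — so contributing fully is weakly dominant for every player.
At the Nash equilibrium everyone contributes 43. Group total payoff = 6 × (43 × 0.53 + 5.7 × 43) = 1607.34.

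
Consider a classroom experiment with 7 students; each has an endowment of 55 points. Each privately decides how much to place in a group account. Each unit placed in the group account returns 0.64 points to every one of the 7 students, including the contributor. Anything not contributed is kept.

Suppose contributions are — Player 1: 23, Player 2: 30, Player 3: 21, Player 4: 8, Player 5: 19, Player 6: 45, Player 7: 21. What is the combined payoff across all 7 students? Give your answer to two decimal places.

966.16 points

Total contributed: 23 + 30 + 21 + 8 + 19 + 45 + 21 = 167; total kept: 7 × 55 − 167 = 218.
The group account pays out 0.64 × 7 × 167 = 748.16 in aggregate.
Group total = 218 + 748.16 = 966.16.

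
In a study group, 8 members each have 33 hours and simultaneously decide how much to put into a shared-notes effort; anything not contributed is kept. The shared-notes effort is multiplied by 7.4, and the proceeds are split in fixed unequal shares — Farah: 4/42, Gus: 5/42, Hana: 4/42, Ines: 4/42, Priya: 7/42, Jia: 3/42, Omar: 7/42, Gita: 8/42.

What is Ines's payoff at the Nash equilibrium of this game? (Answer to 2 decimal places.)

102.77 hours

Each unit j contributes comes back to j as 7.4 × (j's share), so j prefers to contribute only if that share exceeds 1/7.4 = 0.1351; otherwise keeping the unit dominates.
The shares above 0.1351 belong to Priya, Omar and Gita, contributing 33 each; the remaining 5 contribute 0. Total contributed: 99.
Ines keeps 33 and receives 7.4 × 99 × 4/42 = 69.77 from the shared-notes effort, for a payoff of 102.77.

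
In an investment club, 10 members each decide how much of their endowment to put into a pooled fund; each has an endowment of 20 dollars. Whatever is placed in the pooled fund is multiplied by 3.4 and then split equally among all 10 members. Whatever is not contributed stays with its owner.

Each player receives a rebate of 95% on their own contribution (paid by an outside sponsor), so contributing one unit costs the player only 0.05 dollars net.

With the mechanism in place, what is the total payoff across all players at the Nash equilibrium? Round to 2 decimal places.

870.00 dollars

The effective private return per unit is now (3.4/10) / 0.05 = 6.8000 > 1, so every player's dominant strategy flips to full contribution.
At the Nash equilibrium everyone contributes 20. Group total payoff = 10 × (20 × 0.95 + 3.4 × 20) = 870.00.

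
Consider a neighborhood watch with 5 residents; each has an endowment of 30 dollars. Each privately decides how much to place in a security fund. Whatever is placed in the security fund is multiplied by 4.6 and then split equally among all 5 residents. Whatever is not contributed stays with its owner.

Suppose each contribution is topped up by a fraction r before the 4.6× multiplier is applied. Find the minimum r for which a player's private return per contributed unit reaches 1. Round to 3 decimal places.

With matching at rate r, one contributed unit becomes (1 + r) in the security fund and returns 4.6 × (1 + r) / 5 to the contributor.
Setting this equal to 1: 1 + r = 5/4.6 = 1.0870.
So the minimum matching rate is r = 1.0870 − 1 = 0.087.

0.087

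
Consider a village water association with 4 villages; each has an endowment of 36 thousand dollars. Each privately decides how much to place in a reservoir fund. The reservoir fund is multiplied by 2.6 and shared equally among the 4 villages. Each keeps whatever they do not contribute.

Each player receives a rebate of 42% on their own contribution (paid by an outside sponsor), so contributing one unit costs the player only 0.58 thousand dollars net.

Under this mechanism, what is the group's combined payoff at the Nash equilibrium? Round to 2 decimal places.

Under the mechanism each unit contributed yields (2.6/4) / 0.58 = 1.1207 back to its contributor per unit of net cost, which exceeds 1, making full contribution the dominant choice for everyone.
So the Nash equilibrium is full contribution by all 4; the group earns 4 × (36 × 0.42 + 2.6 × 36) = 434.88.

434.88 thousand dollars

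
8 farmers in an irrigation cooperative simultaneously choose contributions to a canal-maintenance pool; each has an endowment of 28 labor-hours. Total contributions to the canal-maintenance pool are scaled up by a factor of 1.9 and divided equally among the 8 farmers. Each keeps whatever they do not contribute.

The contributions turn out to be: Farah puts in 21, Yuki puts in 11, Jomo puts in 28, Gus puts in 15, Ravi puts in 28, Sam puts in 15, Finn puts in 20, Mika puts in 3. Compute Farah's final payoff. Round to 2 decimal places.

40.49 labor-hours

Total contributed: 21 + 11 + 28 + 15 + 28 + 15 + 20 + 3 = 141.
Each receives 1.9 × 141 / 8 = 33.49 from the canal-maintenance pool.
Farah keeps 28 − 21 = 7, so Farah's payoff is 7 + 33.49 = 40.49.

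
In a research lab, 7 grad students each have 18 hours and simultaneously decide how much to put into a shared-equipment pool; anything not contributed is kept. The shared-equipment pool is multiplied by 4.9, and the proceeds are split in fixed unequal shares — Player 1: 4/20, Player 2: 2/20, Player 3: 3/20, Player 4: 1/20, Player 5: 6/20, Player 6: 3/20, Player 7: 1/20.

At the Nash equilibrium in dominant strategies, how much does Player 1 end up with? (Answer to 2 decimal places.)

35.64 hours

A player with share s gets back 4.9·s per unit contributed, so full contribution is dominant for anyone with s > 1/4.9 = 0.2041 and zero contribution is dominant for anyone below.
Player 5 alone (share 6/20) is above the threshold, contributing 18; the remaining 6 contribute 0. Total contributed: 18.
Player 1 keeps 18 and receives 4.9 × 18 × 4/20 = 17.64 from the shared-equipment pool, for a payoff of 35.64.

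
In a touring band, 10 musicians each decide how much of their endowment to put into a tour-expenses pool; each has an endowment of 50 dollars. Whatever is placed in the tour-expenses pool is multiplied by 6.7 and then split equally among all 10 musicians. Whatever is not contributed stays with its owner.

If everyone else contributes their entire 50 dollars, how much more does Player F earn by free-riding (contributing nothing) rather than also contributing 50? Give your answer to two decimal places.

16.50 dollars

Switching from a contribution of 50 to 0 lets Player F keep an extra 50 dollars, but lowers the tour-expenses pool by 50, which costs Player F their own share of that drop: 6.7/10 × 50 = 33.50.
Net gain = 50 − 33.50 = 16.50. The private return per contributed unit (0.6700) is below 1, so free-riding is indeed the best response regardless of what the others do.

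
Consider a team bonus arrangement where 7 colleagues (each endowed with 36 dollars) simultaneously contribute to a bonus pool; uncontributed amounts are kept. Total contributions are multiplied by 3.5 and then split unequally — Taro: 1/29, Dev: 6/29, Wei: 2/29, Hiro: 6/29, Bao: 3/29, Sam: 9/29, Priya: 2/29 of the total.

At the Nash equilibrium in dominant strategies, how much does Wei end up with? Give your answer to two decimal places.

Each unit j contributes comes back to j as 3.5 × (j's share), so j prefers to contribute only if that share exceeds 1/3.5 = 0.2857; otherwise keeping the unit dominates.
Sam alone (share 9/29) is above the threshold, contributing 36; the remaining 6 contribute 0. Total contributed: 36.
Wei keeps 36 and receives 3.5 × 36 × 2/29 = 8.69 from the bonus pool, for a payoff of 44.69.

44.69 dollars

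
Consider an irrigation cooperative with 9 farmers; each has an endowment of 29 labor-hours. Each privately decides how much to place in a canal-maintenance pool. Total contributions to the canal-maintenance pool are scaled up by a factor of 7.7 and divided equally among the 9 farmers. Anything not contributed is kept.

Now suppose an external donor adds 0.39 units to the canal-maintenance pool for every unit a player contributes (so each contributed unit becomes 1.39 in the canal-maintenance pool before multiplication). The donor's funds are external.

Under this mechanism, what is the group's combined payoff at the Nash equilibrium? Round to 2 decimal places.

2793.48 labor-hours

The effective private return per unit is now 7.7 × 1.39 / 9 = 1.1892 > 1, so every player's dominant strategy flips to full contribution.
At the Nash equilibrium everyone contributes 29. Group total payoff = 7.7 × 1.39 × 261 = 2793.48.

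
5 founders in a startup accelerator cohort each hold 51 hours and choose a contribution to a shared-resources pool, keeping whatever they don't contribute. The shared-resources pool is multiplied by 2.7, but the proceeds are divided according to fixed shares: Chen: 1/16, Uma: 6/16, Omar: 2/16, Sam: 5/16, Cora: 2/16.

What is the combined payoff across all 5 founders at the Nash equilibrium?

341.70 hours

Each unit j contributes comes back to j as 2.7 × (j's share), so j prefers to contribute only if that share exceeds 1/2.7 = 0.3704; otherwise keeping the unit dominates.
Uma alone (share 6/16) is above the threshold, contributing 51; the remaining 4 contribute 0. Total contributed: 51.
The shared-resources pool pays out 2.7 × 51 = 137.70 in total (split across the unequal shares, but the aggregate is all that matters for the group sum).
The 4 free-riders keep 51 each, adding 204. Group total = 204 + 137.70 = 341.70.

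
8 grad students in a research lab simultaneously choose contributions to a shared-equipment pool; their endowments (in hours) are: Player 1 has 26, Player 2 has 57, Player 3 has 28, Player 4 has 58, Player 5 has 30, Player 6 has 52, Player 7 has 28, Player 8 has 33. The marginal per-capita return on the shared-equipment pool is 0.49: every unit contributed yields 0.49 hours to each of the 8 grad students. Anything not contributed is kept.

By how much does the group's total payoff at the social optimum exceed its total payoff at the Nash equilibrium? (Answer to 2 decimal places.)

911.04 hours

The private return per contributed unit is 0.49 < 1 for everyone, so the Nash equilibrium is zero contribution and the group total is Σ E_j = 26 + 57 + 28 + 58 + 30 + 52 + 28 + 33 = 312.
Each contributed unit returns 3.920 to the group, so the social optimum is full contribution by everyone: group total = 3.920 × 312 = 1223.04.
Efficiency loss = (3.920 − 1) × 312 = 911.04.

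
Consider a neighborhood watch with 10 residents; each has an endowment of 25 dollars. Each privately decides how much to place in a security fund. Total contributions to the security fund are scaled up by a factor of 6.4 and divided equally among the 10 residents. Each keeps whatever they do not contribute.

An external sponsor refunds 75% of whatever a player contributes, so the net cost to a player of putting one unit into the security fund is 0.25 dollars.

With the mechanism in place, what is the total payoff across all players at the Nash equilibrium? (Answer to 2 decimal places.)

With the mechanism, a contributed unit returns (6.4/10) / 0.25 = 2.5600 per unit of net cost to the contributor — now above 1 — so contributing fully is weakly dominant for every player.
So the Nash equilibrium is full contribution by all 10; the group earns 10 × (25 × 0.75 + 6.4 × 25) = 1787.50.

1787.50 dollars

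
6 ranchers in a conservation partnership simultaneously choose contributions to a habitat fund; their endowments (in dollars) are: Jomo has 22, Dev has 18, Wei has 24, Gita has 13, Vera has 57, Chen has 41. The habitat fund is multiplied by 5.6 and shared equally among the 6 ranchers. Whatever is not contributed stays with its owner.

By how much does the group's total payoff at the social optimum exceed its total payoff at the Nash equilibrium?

805.00 dollars

The private return per contributed unit is 5.6/6 = 0.9333 < 1 for every player regardless of endowment, so the Nash equilibrium is zero contribution and the group total is Σ E_j = 22 + 18 + 24 + 13 + 57 + 41 = 175.
Each contributed unit returns 5.600 to the group, so the social optimum is full contribution by everyone: group total = 5.600 × 175 = 980.00.
Efficiency loss = (5.600 − 1) × 175 = 805.00.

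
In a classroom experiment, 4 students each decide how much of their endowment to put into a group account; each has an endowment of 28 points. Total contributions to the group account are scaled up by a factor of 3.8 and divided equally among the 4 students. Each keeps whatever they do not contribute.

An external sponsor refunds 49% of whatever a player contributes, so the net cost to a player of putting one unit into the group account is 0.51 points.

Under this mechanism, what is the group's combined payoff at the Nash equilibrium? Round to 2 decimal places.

480.48 points

With the mechanism, a contributed unit returns (3.8/4) / 0.51 = 1.8627 per unit of net cost to the contributor — now above 1 — so contributing fully is weakly dominant for every player.
So the Nash equilibrium is full contribution by all 4; the group earns 4 × (28 × 0.49 + 3.8 × 28) = 480.48.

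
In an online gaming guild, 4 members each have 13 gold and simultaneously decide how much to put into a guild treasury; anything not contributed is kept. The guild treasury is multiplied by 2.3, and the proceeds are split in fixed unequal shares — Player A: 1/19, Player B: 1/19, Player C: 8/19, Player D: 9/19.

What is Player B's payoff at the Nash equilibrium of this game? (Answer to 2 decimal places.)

14.57 gold

Player j's private return per contributed unit is 2.3 × (j's share). Contributing is weakly dominant for j when that share is at least 1/2.3 = 0.4348, and contributing 0 is dominant otherwise.
Only Player D (9/19) clears that bar, contributing 13; the remaining 3 contribute 0. Total contributed: 13.
Player B keeps 13 and receives 2.3 × 13 × 1/19 = 1.57 from the guild treasury, for a payoff of 14.57.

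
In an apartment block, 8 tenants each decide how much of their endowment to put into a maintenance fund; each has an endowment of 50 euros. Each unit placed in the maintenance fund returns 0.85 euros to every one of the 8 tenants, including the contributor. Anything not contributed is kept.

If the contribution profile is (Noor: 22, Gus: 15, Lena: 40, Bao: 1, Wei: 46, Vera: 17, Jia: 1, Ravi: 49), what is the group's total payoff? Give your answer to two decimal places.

Total contributed: 22 + 15 + 40 + 1 + 46 + 17 + 1 + 49 = 191; total kept: 8 × 50 − 191 = 209.
The maintenance fund pays out 0.85 × 8 × 191 = 1298.80 in aggregate.
Group total = 209 + 1298.80 = 1507.80.

1507.80 euros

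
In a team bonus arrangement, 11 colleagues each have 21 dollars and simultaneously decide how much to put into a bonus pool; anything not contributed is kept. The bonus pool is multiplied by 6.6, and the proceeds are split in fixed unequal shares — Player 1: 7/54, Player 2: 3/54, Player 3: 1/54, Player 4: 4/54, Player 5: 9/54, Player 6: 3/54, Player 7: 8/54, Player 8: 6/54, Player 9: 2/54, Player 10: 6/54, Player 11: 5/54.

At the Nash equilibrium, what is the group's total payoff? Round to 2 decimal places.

A player with share s gets back 6.6·s per unit contributed, so full contribution is dominant for anyone with s > 1/6.6 = 0.1515 and zero contribution is dominant for anyone below.
Player 5 alone (share 9/54) is above the threshold, contributing 21; the remaining 10 contribute 0. Total contributed: 21.
The bonus pool pays out 6.6 × 21 = 138.60 in total (split across the unequal shares, but the aggregate is all that matters for the group sum).
The 10 free-riders keep 21 each, adding 210. Group total = 210 + 138.60 = 348.60.

348.60 dollars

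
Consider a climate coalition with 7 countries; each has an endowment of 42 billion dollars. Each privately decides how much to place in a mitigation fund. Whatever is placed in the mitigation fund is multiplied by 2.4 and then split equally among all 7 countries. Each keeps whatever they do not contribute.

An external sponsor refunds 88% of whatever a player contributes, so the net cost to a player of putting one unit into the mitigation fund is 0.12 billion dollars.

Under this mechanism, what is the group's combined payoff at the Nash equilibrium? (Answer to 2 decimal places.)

964.32 billion dollars

With the mechanism, a contributed unit returns (2.4/7) / 0.12 = 2.8571 per unit of net cost to the contributor — now above 1 — so contributing fully is weakly dominant for every player.
At the Nash equilibrium everyone contributes 42. Group total payoff = 7 × (42 × 0.88 + 2.4 × 42) = 964.32.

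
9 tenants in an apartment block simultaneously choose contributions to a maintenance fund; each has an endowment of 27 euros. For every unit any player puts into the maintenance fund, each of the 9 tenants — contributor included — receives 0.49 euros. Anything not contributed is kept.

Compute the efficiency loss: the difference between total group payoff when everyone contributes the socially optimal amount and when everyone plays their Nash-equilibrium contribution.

828.63 euros

The private return per contributed unit is 0.49 < 1, so contributing 0 is dominant for every player. At the Nash equilibrium everyone keeps their 27, and the group total is 9 × 27 = 243.
Each contributed unit returns 4.410 to the group as a whole (0.49 to each of 9 players), which exceeds 1, so the social optimum is full contribution: group total = 4.410 × 243 = 1071.63.
Efficiency loss = 1071.63 − 243 = 828.63.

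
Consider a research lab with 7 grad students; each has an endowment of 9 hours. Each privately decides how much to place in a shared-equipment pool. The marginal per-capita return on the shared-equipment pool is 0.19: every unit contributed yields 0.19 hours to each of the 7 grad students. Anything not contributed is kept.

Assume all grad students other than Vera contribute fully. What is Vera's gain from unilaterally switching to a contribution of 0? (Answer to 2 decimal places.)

Switching from a contribution of 9 to 0 lets Vera keep an extra 9 hours, but lowers the shared-equipment pool by 9, which costs Vera their own share of that drop: 0.19 × 9 = 1.71.
Net gain = 9 − 1.71 = 7.29. The private return per contributed unit (0.19) is below 1, so free-riding is indeed the best response regardless of what the others do.

7.29 hours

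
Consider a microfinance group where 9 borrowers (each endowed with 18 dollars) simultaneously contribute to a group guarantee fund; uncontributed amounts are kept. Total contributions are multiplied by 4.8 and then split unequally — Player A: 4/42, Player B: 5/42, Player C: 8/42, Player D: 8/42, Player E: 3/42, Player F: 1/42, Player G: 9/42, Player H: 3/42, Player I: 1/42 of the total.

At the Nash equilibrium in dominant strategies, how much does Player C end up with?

Player j's private return per contributed unit is 4.8 × (j's share). Contributing is weakly dominant for j when that share is at least 1/4.8 = 0.2083, and contributing 0 is dominant otherwise.
The only share above 0.2083 is Player G's 9/42, contributing 18; the remaining 8 contribute 0. Total contributed: 18.
Player C keeps 18 and receives 4.8 × 18 × 8/42 = 16.46 from the group guarantee fund, for a payoff of 34.46.

34.46 dollars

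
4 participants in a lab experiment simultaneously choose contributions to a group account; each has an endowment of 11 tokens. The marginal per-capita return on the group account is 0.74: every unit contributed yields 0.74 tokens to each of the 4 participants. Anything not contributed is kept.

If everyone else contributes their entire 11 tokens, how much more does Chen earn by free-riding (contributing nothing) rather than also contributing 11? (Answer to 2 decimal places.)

Switching from a contribution of 11 to 0 lets Chen keep an extra 11 tokens, but lowers the group account by 11, which costs Chen their own share of that drop: 0.74 × 11 = 8.14.
Net gain = 11 − 8.14 = 2.86. The private return per contributed unit (0.74) is below 1, so free-riding is indeed the best response regardless of what the others do.

2.86 tokens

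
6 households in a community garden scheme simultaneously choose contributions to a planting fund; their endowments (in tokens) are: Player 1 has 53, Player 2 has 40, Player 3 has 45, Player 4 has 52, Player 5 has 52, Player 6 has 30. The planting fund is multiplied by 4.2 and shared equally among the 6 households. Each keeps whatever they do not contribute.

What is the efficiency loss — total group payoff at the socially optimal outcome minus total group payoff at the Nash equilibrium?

The private return per contributed unit is 4.2/6 = 0.7000 < 1 for every player regardless of endowment, so the Nash equilibrium is zero contribution and the group total is Σ E_j = 53 + 40 + 45 + 52 + 52 + 30 = 272.
Each contributed unit returns 4.200 to the group, so the social optimum is full contribution by everyone: group total = 4.200 × 272 = 1142.40.
Efficiency loss = (4.200 − 1) × 272 = 870.40.

870.40 tokens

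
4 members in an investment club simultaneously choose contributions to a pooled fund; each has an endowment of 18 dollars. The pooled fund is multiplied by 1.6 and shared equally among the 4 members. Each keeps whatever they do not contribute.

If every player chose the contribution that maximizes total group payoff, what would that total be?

115.20 dollars

Each contributed unit returns 1.600 to the group as a whole (0.4000 to each of 4 players), which exceeds 1, so the social optimum is full contribution: group total = 1.600 × 72 = 115.20.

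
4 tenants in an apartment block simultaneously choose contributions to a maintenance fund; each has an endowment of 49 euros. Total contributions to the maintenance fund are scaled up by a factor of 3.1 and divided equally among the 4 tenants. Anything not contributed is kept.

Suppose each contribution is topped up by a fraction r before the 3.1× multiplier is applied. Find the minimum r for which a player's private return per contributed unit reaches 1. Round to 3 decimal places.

With matching at rate r, one contributed unit becomes (1 + r) in the maintenance fund and returns 3.1 × (1 + r) / 4 to the contributor.
Setting this equal to 1: 1 + r = 4/3.1 = 1.2903.
So the minimum matching rate is r = 1.2903 − 1 = 0.290.

0.290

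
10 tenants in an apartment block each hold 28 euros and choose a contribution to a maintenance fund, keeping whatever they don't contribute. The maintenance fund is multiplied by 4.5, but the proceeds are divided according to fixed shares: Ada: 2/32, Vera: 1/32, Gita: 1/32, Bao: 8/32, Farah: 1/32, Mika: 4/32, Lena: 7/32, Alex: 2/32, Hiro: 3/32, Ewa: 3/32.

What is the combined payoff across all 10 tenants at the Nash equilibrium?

Player j's private return per contributed unit is 4.5 × (j's share). Contributing is weakly dominant for j when that share is at least 1/4.5 = 0.2222, and contributing 0 is dominant otherwise.
The only share above 0.2222 is Bao's 8/32, contributing 28; the remaining 9 contribute 0. Total contributed: 28.
The maintenance fund pays out 4.5 × 28 = 126.00 in total (split across the unequal shares, but the aggregate is all that matters for the group sum).
The 9 free-riders keep 28 each, adding 252. Group total = 252 + 126.00 = 378.00.

378.00 euros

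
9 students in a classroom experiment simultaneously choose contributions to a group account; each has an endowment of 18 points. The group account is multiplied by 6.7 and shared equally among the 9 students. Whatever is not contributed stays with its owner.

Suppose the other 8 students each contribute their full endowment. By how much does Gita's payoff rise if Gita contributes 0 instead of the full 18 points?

4.60 points

Switching from a contribution of 18 to 0 lets Gita keep an extra 18 points, but lowers the group account by 18, which costs Gita their own share of that drop: 6.7/9 × 18 = 13.40.
Net gain = 18 − 13.40 = 4.60. The private return per contributed unit (0.7444) is below 1, so free-riding is indeed the best response regardless of what the others do.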